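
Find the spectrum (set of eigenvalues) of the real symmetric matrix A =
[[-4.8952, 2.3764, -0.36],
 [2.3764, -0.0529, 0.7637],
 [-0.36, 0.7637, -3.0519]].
sigma(A) ≈ {-6, -3, 1}

A is real symmetric, so its spectrum consists of real eigenvalues. Expanding the characteristic polynomial of the displayed matrix gives
  det(λ I - A) = p(λ) = λ^3 + (8)λ^2 + (9)λ + (-18).
Solving p(λ) = 0 yields eigenvalues ≈ -6, -3, 1. (A is shown rounded to 4 decimals, so these recover the underlying integer eigenvalues to within that precision.)
Verification: the trace of A = -8 equals the sum of eigenvalues -8, and det(A) ≈ 17.9998 matches the eigenvalue product 18.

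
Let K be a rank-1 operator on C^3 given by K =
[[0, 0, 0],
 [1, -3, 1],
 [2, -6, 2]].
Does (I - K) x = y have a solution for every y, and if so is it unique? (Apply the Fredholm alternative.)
(I - K) is invertible (det(I - K) = 2 ≠ 0), so for every y in C^3 the equation (I - K) x = y has a unique solution.

K has rank 1, so it is an outer product K = u v^T: every row of K is a multiple of one row vector. Reading off the entries, u = (0, 1, 2) and v = (1, -3, 1) (row i of K equals u_i·v^T). A rank-one matrix u v^T satisfies K u = u (v·u) and kills the (2)-dimensional subspace v^⊥, so its characteristic polynomial is lambda^2 (lambda - v·u) with v·u = tr K = -1. Hence the eigenvalues of I - K are 1 (multiplicity 2) and 1 - (-1) = 2, so det(I - K) = 2. (Direct check: I - K =
[[1, 0, 0],
 [-1, 4, -1],
 [-2, 6, -1]]
has determinant 2.) The finite-dimensional Fredholm alternative says: either (I - K) is invertible, or ker(I - K) ≠ {0} and then range(I - K) = ker((I - K)^*)^⊥, with dim ker(I - K) = dim ker((I - K)^*). Since det(I - K) ≠ 0, 1 is not an eigenvalue of K and ker(I - K) = {0}, so we are in the first case: for every y there is a unique x = (I - K)^(-1) y. Explicitly, by the Sherman–Morrison formula, (I - u v^T)^(-1) = I + u v^T/(1 - v·u), i.e. (I - K)^(-1) = I + K/(2).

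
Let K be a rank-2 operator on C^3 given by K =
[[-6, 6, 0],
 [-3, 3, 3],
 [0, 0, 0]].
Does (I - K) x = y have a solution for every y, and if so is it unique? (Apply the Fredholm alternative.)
(I - K) is invertible (det(I - K) = 4 ≠ 0), so for every y in C^3 the equation (I - K) x = y has a unique solution.

K has rank 2 and factors as K = U V^T = u1 v1^T + u2 v2^T with u1 = (3, -3, 0), v1 = (-2, 2, 0), u2 = (0, -3, 0), v2 = (3, -3, -1) (multiplying out reproduces the displayed K). The nonzero eigenvalues of U V^T coincide with those of the 2 x 2 matrix G = V^T U = [[v1·u1, v1·u2], [v2·u1, v2·u2]] = [[-12, -6], [18, 9]], and by the Sylvester determinant identity det(I_3 - U V^T) = det(I_2 - V^T U) = det([[13, 6], [-18, -8]]) = (13)(-8) - (6)(-18) = 4. (Direct check: I - K =
[[7, -6, 0],
 [3, -2, -3],
 [0, 0, 1]]
has determinant 4.) The finite-dimensional Fredholm alternative says: either (I - K) is invertible, or ker(I - K) ≠ {0} and then range(I - K) = ker((I - K)^*)^⊥, with dim ker(I - K) = dim ker((I - K)^*). Since det(I - K) ≠ 0, 1 is not an eigenvalue of K and ker(I - K) = {0}, so we are in the first case: for every y there is a unique x = (I - K)^(-1) y. (Explicitly, by the Woodbury identity, (I - U V^T)^(-1) = I + U (I_2 - G)^(-1) V^T.)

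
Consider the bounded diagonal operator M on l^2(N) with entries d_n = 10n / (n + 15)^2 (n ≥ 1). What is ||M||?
||M|| = 1/6 (attained at n = 15)

For M diagonal, ||M|| = sup_n |d_n|. Treat f(x) = 10x / (x + 15)^2 for real x > 0. By the quotient rule, f'(x) = 10(15 - x)/(x + 15)^3, which is positive for x < 15 and negative for x > 15. So f has a unique maximum at x = 15, and since 15 is a positive integer, the supremum over n ≥ 1 is attained at n = 15: d_15 = 10·15/(15 + 15)^2 = 10·15/900 = 1/6. Hence ||M|| = 1/6.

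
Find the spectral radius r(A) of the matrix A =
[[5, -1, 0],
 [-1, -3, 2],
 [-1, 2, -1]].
r(A) ≈ 5.1759

The eigenvalues of A are the roots of its characteristic polynomial. With M = A (coefficients from the trace, the sum of principal 2x2 minors, and det A):
  p(λ) = det(λ I - M) = λ^3 - λ^2 - 22λ + 2.
No integer candidate from the rational root theorem (±divisors of 2) is a root, so the roots are irrational. The cubic discriminant is Δ = 43768 > 0, so there are three distinct real roots. p(-5) = -38 and p(-4) = 10 have opposite signs, so a root lies in (-5, -4); Newton's method refines it to λ ≈ -4.2664. p(0) = 2 and p(1) = -20 have opposite signs, so a root lies in (0, 1); Newton's method refines it to λ ≈ 0.0906. p(5) = -8 and p(6) = 50 have opposite signs, so a root lies in (5, 6); Newton's method refines it to λ ≈ 5.1759. Check (Vieta): the three roots sum to 1, matching tr M = 1.
Thus the eigenvalues (to 4 decimals) are -4.2664 (modulus 4.2664); 0.0906 (modulus 0.0906); 5.1759 (modulus 5.1759). The spectral radius is the largest modulus: r(A) ≈ 5.1759. (Cross-check: r(A) ≤ ||A||_2 ≈ 5.3113; equality holds whenever A is normal, though it can also hold for some non-normal A.)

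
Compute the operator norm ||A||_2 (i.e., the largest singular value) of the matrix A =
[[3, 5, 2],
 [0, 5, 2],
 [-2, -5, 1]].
||A||_2 ≈ 9.322 (= sqrt(largest eigenvalue of A^T A))

||A||_2 = sigma_max(A) = sqrt(lambda_max(A^T A)). Form the symmetric matrix M = A^T A =
[[13, 25, 4],
 [25, 75, 15],
 [4, 15, 9]].
Its characteristic polynomial (trace, sum of principal 2x2 minors, determinant of M give the coefficients) is
  p(λ) = det(λ I - M) = λ^3 - 97λ^2 + 901λ - 2025.
No integer candidate from the rational root theorem (±divisors of 2025) is a root, so the roots are irrational. The cubic discriminant is Δ = 394757280 > 0, so there are three distinct real roots. p(3) = -168 and p(4) = 91 have opposite signs, so a root lies in (3, 4); Newton's method refines it to λ ≈ 3.5667. p(6) = 105 and p(7) = -128 have opposite signs, so a root lies in (6, 7); Newton's method refines it to λ ≈ 6.5334. p(86) = -5895 and p(87) = 672 have opposite signs, so a root lies in (86, 87); Newton's method refines it to λ ≈ 86.8999. Check (Vieta): the three roots sum to 97, matching tr M = 97.
So the eigenvalues of A^T A are ≈ 3.5667, 6.5334, 86.8999 (all ≥ 0, as they must be for A^T A). The largest is λ_max ≈ 86.8999, hence ||A||_2 = sqrt(λ_max) ≈ 9.322.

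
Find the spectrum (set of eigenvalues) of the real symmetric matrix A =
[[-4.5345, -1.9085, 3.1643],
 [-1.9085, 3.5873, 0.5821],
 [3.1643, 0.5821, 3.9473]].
sigma(A) ≈ {-6, 4, 5}

A is real symmetric, so its spectrum consists of real eigenvalues. Expanding the characteristic polynomial of the displayed matrix gives
  det(λ I - A) = p(λ) = λ^3 + (-3)λ^2 + (-34)λ + (120).
Solving p(λ) = 0 yields eigenvalues ≈ -6, 4, 5. (A is shown rounded to 4 decimals, so these recover the underlying integer eigenvalues to within that precision.)
Verification: the trace of A = 3 equals the sum of eigenvalues 3, and det(A) ≈ -119.9998 matches the eigenvalue product -120.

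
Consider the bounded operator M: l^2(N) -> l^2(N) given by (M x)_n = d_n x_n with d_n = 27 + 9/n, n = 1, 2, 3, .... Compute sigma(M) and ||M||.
sigma(M) = {27 + 9/n : n ≥ 1} ∪ {27}; ||M|| = 36

A bounded diagonal operator on l^2 with diagonal entries d_n has spectrum equal to the closure of {d_n : n ≥ 1}: every d_n is an eigenvalue (with eigenvector e_n), so {d_n} ⊂ sigma(M); the spectrum is closed, so its closure is too; and for lambda not in the closure, (M - lambda I) has bounded inverse (the diagonal entries 1/(d_n - lambda) are bounded). For our sequence d_n = 27 + 9/n, n = 1, 2, 3, ...:
  - {d_n} = {27 + 9/n : n ≥ 1}; the only limit point is 27
  - closure = {27 + 9/n : n ≥ 1} ∪ {27}
For the norm: a diagonal operator has ||M|| = sup_n |d_n|. Here d_n = 27 + 9/n is positive and decreasing, so sup_n |d_n| = d_1 = 27 + 9 = 36. So ||M|| = 36.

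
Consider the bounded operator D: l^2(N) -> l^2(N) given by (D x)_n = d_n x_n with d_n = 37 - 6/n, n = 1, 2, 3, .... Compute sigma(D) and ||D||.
sigma(D) = {37 - 6/n : n ≥ 1} ∪ {37}; ||D|| = 37

A bounded diagonal operator on l^2 with diagonal entries d_n has spectrum equal to the closure of {d_n : n ≥ 1}: every d_n is an eigenvalue (with eigenvector e_n), so {d_n} ⊂ sigma(D); the spectrum is closed, so its closure is too; and for lambda not in the closure, (D - lambda I) has bounded inverse (the diagonal entries 1/(d_n - lambda) are bounded). For our sequence d_n = 37 - 6/n, n = 1, 2, 3, ...:
  - {d_n} = {37 - 6/n : n ≥ 1}; the only limit point is 37
  - closure = {37 - 6/n : n ≥ 1} ∪ {37}
For the norm: a diagonal operator has ||D|| = sup_n |d_n|. Here d_n = 37 - 6/n increases monotonically from d_1 = 31 toward 37, with all terms in [31, 37); so sup_n |d_n| = 37 (the supremum is the limit, not attained). So ||D|| = 37.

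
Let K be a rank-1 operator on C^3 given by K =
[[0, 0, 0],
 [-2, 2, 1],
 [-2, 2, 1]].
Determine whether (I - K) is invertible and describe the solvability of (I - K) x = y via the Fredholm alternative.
(I - K) is invertible (det(I - K) = -2 ≠ 0), so for every y in C^3 the equation (I - K) x = y has a unique solution.

K has rank 1, so it is an outer product K = u v^T: every row of K is a multiple of one row vector. Reading off the entries, u = (0, 1, 1) and v = (-2, 2, 1) (row i of K equals u_i·v^T). A rank-one matrix u v^T satisfies K u = u (v·u) and kills the (2)-dimensional subspace v^⊥, so its characteristic polynomial is lambda^2 (lambda - v·u) with v·u = tr K = 3. Hence the eigenvalues of I - K are 1 (multiplicity 2) and 1 - (3) = -2, so det(I - K) = -2. (Direct check: I - K =
[[1, 0, 0],
 [2, -1, -1],
 [2, -2, 0]]
has determinant -2.) The finite-dimensional Fredholm alternative says: either (I - K) is invertible, or ker(I - K) ≠ {0} and then range(I - K) = ker((I - K)^*)^⊥, with dim ker(I - K) = dim ker((I - K)^*). Since det(I - K) ≠ 0, 1 is not an eigenvalue of K and ker(I - K) = {0}, so we are in the first case: for every y there is a unique x = (I - K)^(-1) y. Explicitly, by the Sherman–Morrison formula, (I - u v^T)^(-1) = I + u v^T/(1 - v·u), i.e. (I - K)^(-1) = I + K/(-2).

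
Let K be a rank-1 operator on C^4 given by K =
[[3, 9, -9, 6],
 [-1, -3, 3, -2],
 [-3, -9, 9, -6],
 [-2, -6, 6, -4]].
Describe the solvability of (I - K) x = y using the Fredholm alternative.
(I - K) is invertible (det(I - K) = -4 ≠ 0), so for every y in C^4 the equation (I - K) x = y has a unique solution.

K has rank 1, so it is an outer product K = u v^T: every row of K is a multiple of one row vector. Reading off the entries, u = (3, -1, -3, -2) and v = (1, 3, -3, 2) (row i of K equals u_i·v^T). A rank-one matrix u v^T satisfies K u = u (v·u) and kills the (3)-dimensional subspace v^⊥, so its characteristic polynomial is lambda^3 (lambda - v·u) with v·u = tr K = 5. Hence the eigenvalues of I - K are 1 (multiplicity 3) and 1 - (5) = -4, so det(I - K) = -4. (Direct check: I - K =
[[-2, -9, 9, -6],
 [1, 4, -3, 2],
 [3, 9, -8, 6],
 [2, 6, -6, 5]]
has determinant -4.) The finite-dimensional Fredholm alternative says: either (I - K) is invertible, or ker(I - K) ≠ {0} and then range(I - K) = ker((I - K)^*)^⊥, with dim ker(I - K) = dim ker((I - K)^*). Since det(I - K) ≠ 0, 1 is not an eigenvalue of K and ker(I - K) = {0}, so we are in the first case: for every y there is a unique x = (I - K)^(-1) y. Explicitly, by the Sherman–Morrison formula, (I - u v^T)^(-1) = I + u v^T/(1 - v·u), i.e. (I - K)^(-1) = I + K/(-4).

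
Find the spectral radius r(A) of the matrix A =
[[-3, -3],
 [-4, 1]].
r(A) = 5

The eigenvalues of A are the roots of its characteristic polynomial. With M = A (coefficients from the trace and determinant):
  p(λ) = det(λ I - M) = λ^2 + 2λ - 15.
For λ^2 + 2λ - 15 the discriminant is 64. It is a perfect square (8^2), so the roots are rational: λ = (-2 ± 8)/2 = 3, -5.
Thus the eigenvalues (to 4 decimals) are 3 (modulus 3); -5 (modulus 5). The spectral radius is the largest modulus: r(A) = 5. (Cross-check: r(A) ≤ ||A||_2 ≈ 5.1492; equality holds whenever A is normal, though it can also hold for some non-normal A.)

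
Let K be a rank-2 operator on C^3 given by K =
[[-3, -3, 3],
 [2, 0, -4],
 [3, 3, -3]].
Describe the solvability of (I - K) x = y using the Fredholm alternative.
(I - K) is invertible (det(I - K) = 25 ≠ 0), so for every y in C^3 the equation (I - K) x = y has a unique solution.

K has rank 2 and factors as K = U V^T = u1 v1^T + u2 v2^T with u1 = (-3, -2, 3), v1 = (1, 1, -1), u2 = (0, 2, 0), v2 = (2, 1, -3) (multiplying out reproduces the displayed K). The nonzero eigenvalues of U V^T coincide with those of the 2 x 2 matrix G = V^T U = [[v1·u1, v1·u2], [v2·u1, v2·u2]] = [[-8, 2], [-17, 2]], and by the Sylvester determinant identity det(I_3 - U V^T) = det(I_2 - V^T U) = det([[9, -2], [17, -1]]) = (9)(-1) - (-2)(17) = 25. (Direct check: I - K =
[[4, 3, -3],
 [-2, 1, 4],
 [-3, -3, 4]]
has determinant 25.) The finite-dimensional Fredholm alternative says: either (I - K) is invertible, or ker(I - K) ≠ {0} and then range(I - K) = ker((I - K)^*)^⊥, with dim ker(I - K) = dim ker((I - K)^*). Since det(I - K) ≠ 0, 1 is not an eigenvalue of K and ker(I - K) = {0}, so we are in the first case: for every y there is a unique x = (I - K)^(-1) y. (Explicitly, by the Woodbury identity, (I - U V^T)^(-1) = I + U (I_2 - G)^(-1) V^T.)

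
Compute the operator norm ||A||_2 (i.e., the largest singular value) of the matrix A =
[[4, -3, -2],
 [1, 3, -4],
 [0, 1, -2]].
||A||_2 ≈ 5.7549 (= sqrt(largest eigenvalue of A^T A))

||A||_2 = sigma_max(A) = sqrt(lambda_max(A^T A)). Form the symmetric matrix M = A^T A =
[[17, -9, -12],
 [-9, 19, -8],
 [-12, -8, 24]].
Its characteristic polynomial (trace, sum of principal 2x2 minors, determinant of M give the coefficients) is
  p(λ) = det(λ I - M) = λ^3 - 60λ^2 + 898λ - 256.
No integer candidate from the rational root theorem (±divisors of 256) is a root, so the roots are irrational. The cubic discriminant is Δ = 31776800 > 0, so there are three distinct real roots. p(0) = -256 and p(1) = 583 have opposite signs, so a root lies in (0, 1); Newton's method refines it to λ ≈ 0.2907. p(26) = 108 and p(27) = -67 have opposite signs, so a root lies in (26, 27); Newton's method refines it to λ ≈ 26.5901. p(33) = -25 and p(34) = 220 have opposite signs, so a root lies in (33, 34); Newton's method refines it to λ ≈ 33.1192. Check (Vieta): the three roots sum to 60, matching tr M = 60.
So the eigenvalues of A^T A are ≈ 0.2907, 26.5901, 33.1192 (all ≥ 0, as they must be for A^T A). The largest is λ_max ≈ 33.1192, hence ||A||_2 = sqrt(λ_max) ≈ 5.7549.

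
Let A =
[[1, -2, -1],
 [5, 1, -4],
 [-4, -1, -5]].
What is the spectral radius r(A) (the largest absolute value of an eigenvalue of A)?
r(A) ≈ 6.3417

The eigenvalues of A are the roots of its characteristic polynomial. With M = A (coefficients from the trace, the sum of principal 2x2 minors, and det A):
  p(λ) = det(λ I - M) = λ^3 + 3λ^2 - 7λ + 90.
No integer candidate from the rational root theorem (±divisors of 90) is a root, so the roots are irrational. The cubic discriminant is Δ = -260627 < 0, so there is one real root and a complex-conjugate pair. p(-7) = -57 and p(-6) = 24 have opposite signs, so a root lies in (-7, -6); Newton's method refines it to λ ≈ -6.3417. Dividing out (λ - (-6.3417)) leaves approximately λ^2 - 3.3417λ + 14.1918. For λ^2 - 3.3417λ + 14.1918 the discriminant is -45.6005. It is negative, so the remaining roots are the complex-conjugate pair λ ≈ 1.6708 ± 3.3764i. Their product equals the constant term, so |λ|^2 ≈ 14.1918 and |λ| ≈ 3.7672.
Thus the eigenvalues (to 4 decimals) are -6.3417 (modulus 6.3417); 1.6708 ± 3.3764i (modulus 3.7672). The spectral radius is the largest modulus: r(A) ≈ 6.3417. (Cross-check: r(A) ≤ ||A||_2 ≈ 6.5928; equality holds whenever A is normal, though it can also hold for some non-normal A.)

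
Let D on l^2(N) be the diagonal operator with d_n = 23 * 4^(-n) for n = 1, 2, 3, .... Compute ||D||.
||D|| = 23/4 (attained at n = 1)

For D diagonal, ||D|| = sup_n |d_n|. The sequence d_n = 23 * 4^(-n) is positive and strictly decreasing (ratio 4^(-1) < 1), so the supremum is d_1 = 23/4. Hence ||D|| = 23/4.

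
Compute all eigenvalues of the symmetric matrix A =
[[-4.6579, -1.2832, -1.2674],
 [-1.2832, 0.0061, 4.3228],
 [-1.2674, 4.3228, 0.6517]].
sigma(A) ≈ {-5, -4, 5}

A is real symmetric, so its spectrum consists of real eigenvalues. Expanding the characteristic polynomial of the displayed matrix gives
  det(λ I - A) = p(λ) = λ^3 + (4)λ^2 + (-25)λ + (-100).
Solving p(λ) = 0 yields eigenvalues ≈ -5, -4, 5. (A is shown rounded to 4 decimals, so these recover the underlying integer eigenvalues to within that precision.)
Verification: the trace of A = -4 equals the sum of eigenvalues -4, and det(A) ≈ 99.9995 matches the eigenvalue product 100.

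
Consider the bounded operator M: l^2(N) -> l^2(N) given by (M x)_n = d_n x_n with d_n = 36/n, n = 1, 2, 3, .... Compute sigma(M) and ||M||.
sigma(M) = {36/n : n ≥ 1} ∪ {0}; ||M|| = 36

A bounded diagonal operator on l^2 with diagonal entries d_n has spectrum equal to the closure of {d_n : n ≥ 1}: every d_n is an eigenvalue (with eigenvector e_n), so {d_n} ⊂ sigma(M); the spectrum is closed, so its closure is too; and for lambda not in the closure, (M - lambda I) has bounded inverse (the diagonal entries 1/(d_n - lambda) are bounded). For our sequence d_n = 36/n, n = 1, 2, 3, ...:
  - {d_n} = {36/n : n ≥ 1}; the only limit point is 0
  - closure = {36/n : n ≥ 1} ∪ {0}
For the norm: a diagonal operator has ||M|| = sup_n |d_n|. Here d_n = 36/n is positive and decreasing, so sup_n |d_n| = d_1 = 36. So ||M|| = 36.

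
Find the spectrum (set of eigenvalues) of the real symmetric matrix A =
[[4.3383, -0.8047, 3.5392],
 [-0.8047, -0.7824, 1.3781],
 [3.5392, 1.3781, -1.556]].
sigma(A) ≈ {-4, 0, 6}

A is real symmetric, so its spectrum consists of real eigenvalues. Expanding the characteristic polynomial of the displayed matrix gives
  det(λ I - A) = p(λ) = λ^3 + (-2)λ^2 + (-24)λ + (0).
Solving p(λ) = 0 yields eigenvalues ≈ -4, 0, 6. (A is shown rounded to 4 decimals, so these recover the underlying integer eigenvalues to within that precision.)
Verification: the trace of A = 2 equals the sum of eigenvalues 2, and det(A) ≈ 0.0006 matches the eigenvalue product 0.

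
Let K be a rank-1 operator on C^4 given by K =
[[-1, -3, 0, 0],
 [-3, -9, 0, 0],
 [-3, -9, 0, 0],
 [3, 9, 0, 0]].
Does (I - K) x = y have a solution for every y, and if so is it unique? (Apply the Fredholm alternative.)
(I - K) is invertible (det(I - K) = 11 ≠ 0), so for every y in C^4 the equation (I - K) x = y has a unique solution.

K has rank 1, so it is an outer product K = u v^T: every row of K is a multiple of one row vector. Reading off the entries, u = (1, 3, 3, -3) and v = (-1, -3, 0, 0) (row i of K equals u_i·v^T). A rank-one matrix u v^T satisfies K u = u (v·u) and kills the (3)-dimensional subspace v^⊥, so its characteristic polynomial is lambda^3 (lambda - v·u) with v·u = tr K = -10. Hence the eigenvalues of I - K are 1 (multiplicity 3) and 1 - (-10) = 11, so det(I - K) = 11. (Direct check: I - K =
[[2, 3, 0, 0],
 [3, 10, 0, 0],
 [3, 9, 1, 0],
 [-3, -9, 0, 1]]
has determinant 11.) The finite-dimensional Fredholm alternative says: either (I - K) is invertible, or ker(I - K) ≠ {0} and then range(I - K) = ker((I - K)^*)^⊥, with dim ker(I - K) = dim ker((I - K)^*). Since det(I - K) ≠ 0, 1 is not an eigenvalue of K and ker(I - K) = {0}, so we are in the first case: for every y there is a unique x = (I - K)^(-1) y. Explicitly, by the Sherman–Morrison formula, (I - u v^T)^(-1) = I + u v^T/(1 - v·u), i.e. (I - K)^(-1) = I + K/(11).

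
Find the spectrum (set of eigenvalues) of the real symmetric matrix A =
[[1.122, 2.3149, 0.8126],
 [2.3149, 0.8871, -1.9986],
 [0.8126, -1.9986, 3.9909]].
sigma(A) ≈ {-2, 3, 5}

A is real symmetric, so its spectrum consists of real eigenvalues. Expanding the characteristic polynomial of the displayed matrix gives
  det(λ I - A) = p(λ) = λ^3 + (-6)λ^2 + (-1)λ + (30).
Solving p(λ) = 0 yields eigenvalues ≈ -2, 3, 5. (A is shown rounded to 4 decimals, so these recover the underlying integer eigenvalues to within that precision.)
Verification: the trace of A = 6 equals the sum of eigenvalues 6, and det(A) ≈ -30.0006 matches the eigenvalue product -30.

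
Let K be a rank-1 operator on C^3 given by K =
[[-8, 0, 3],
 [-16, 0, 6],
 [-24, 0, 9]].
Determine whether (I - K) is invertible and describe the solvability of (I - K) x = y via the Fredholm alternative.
(I - K) is singular (det(I - K) = 0, i.e. 1 ∈ sigma(K)). (I - K) x = y is solvable iff y ⊥ ker((I - K)^*) = span{(-8, 0, 3)}, i.e. iff -8y_1 + 3y_3 = 0. When solvable, the solutions are x = y + c·(1, 2, 3), c arbitrary (ker(I - K) = span{(1, 2, 3)}, dimension 1).

K has rank 1, so it is an outer product K = u v^T: every row of K is a multiple of one row vector. Reading off the entries, u = (1, 2, 3) and v = (-8, 0, 3) (row i of K equals u_i·v^T). A rank-one matrix u v^T satisfies K u = u (v·u) and kills the (2)-dimensional subspace v^⊥, so its characteristic polynomial is lambda^2 (lambda - v·u) with v·u = tr K = 1. Hence the eigenvalues of I - K are 1 (multiplicity 2) and 1 - (1) = 0, so det(I - K) = 0. (Direct check: I - K =
[[9, 0, -3],
 [16, 1, -6],
 [24, 0, -8]]
has determinant 0.) So 1 is an eigenvalue of K and (I - K) is not invertible. The finite-dimensional Fredholm alternative says: either (I - K) is invertible, or ker(I - K) ≠ {0} and then range(I - K) = ker((I - K)^*)^⊥, with dim ker(I - K) = dim ker((I - K)^*). We are in the second case, so we need both kernels. Kernel of I - K: (I - K) u = u - u (v·u) = u - u = 0, so ker(I - K) = span{u} = span{(1, 2, 3)} (it is exactly 1-dimensional because rank(I - K) = 2). Kernel of the adjoint: K is real, so (I - K)^* = I - K^T = I - v u^T, and (I - v u^T) v = v - v (u·v) = 0; hence ker((I - K)^*) = span{v} = span{(-8, 0, 3)}. Therefore (I - K) x = y is solvable iff <y, v> = 0, i.e. iff -8y_1 + 3y_3 = 0. When this holds, K y = u (v·y) = 0, so (I - K) y = y and x = y is a particular solution; the full solution set is the line x = y + c·u = y + c·(1, 2, 3), c ∈ C.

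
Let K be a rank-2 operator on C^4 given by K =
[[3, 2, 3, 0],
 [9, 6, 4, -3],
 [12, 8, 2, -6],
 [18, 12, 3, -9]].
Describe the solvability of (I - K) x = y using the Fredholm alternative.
(I - K) is invertible (det(I - K) = -96 ≠ 0), so for every y in C^4 the equation (I - K) x = y has a unique solution.

K has rank 2 and factors as K = U V^T = u1 v1^T + u2 v2^T with u1 = (-1, -2, -2, -3), v1 = (-3, -2, -3, 0), u2 = (0, 1, 2, 3), v2 = (3, 2, -2, -3) (multiplying out reproduces the displayed K). The nonzero eigenvalues of U V^T coincide with those of the 2 x 2 matrix G = V^T U = [[v1·u1, v1·u2], [v2·u1, v2·u2]] = [[13, -8], [6, -11]], and by the Sylvester determinant identity det(I_4 - U V^T) = det(I_2 - V^T U) = det([[-12, 8], [-6, 12]]) = (-12)(12) - (8)(-6) = -96. (Direct check: I - K =
[[-2, -2, -3, 0],
 [-9, -5, -4, 3],
 [-12, -8, -1, 6],
 [-18, -12, -3, 10]]
has determinant -96.) The finite-dimensional Fredholm alternative says: either (I - K) is invertible, or ker(I - K) ≠ {0} and then range(I - K) = ker((I - K)^*)^⊥, with dim ker(I - K) = dim ker((I - K)^*). Since det(I - K) ≠ 0, 1 is not an eigenvalue of K and ker(I - K) = {0}, so we are in the first case: for every y there is a unique x = (I - K)^(-1) y. (Explicitly, by the Woodbury identity, (I - U V^T)^(-1) = I + U (I_2 - G)^(-1) V^T.)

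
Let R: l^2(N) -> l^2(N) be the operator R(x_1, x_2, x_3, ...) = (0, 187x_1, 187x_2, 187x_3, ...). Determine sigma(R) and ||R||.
sigma(R) = closed disk {z in C : |z| ≤ 187}; ||R|| = 187

Note R = 187·U where U is the unit right shift (U x)_k = x_{k-1} (with x_0 := 0); so ||R|| = 187||U|| and sigma(R) = 187·sigma(U). ||R x||^2 = sum_{k≥1} |187x_k|^2 = 34969||x||^2, so ||R|| = 187 and sigma(R) ⊂ {|z| ≤ 187}. For any |lambda| < 187, the equation (R - lambda I) x = 0 forces x_1 = 0, then 187x_k = lambda x_{k+1} ⇒ x = 0, so R has no eigenvalues. But (R - lambda I) is not surjective for |lambda| < 187: solving (R - lambda I) x = e_1 would require x_n proportional to (lambda/187)^(-n), which is not in l^2. So every |lambda| < 187 lies in the residual spectrum. The boundary |lambda| = 187 is in the approximate point spectrum (the spectrum is closed). Hence sigma(R) is the closed disk of radius 187.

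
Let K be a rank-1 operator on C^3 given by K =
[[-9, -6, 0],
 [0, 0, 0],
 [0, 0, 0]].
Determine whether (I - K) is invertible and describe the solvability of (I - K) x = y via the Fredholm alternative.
(I - K) is invertible (det(I - K) = 10 ≠ 0), so for every y in C^3 the equation (I - K) x = y has a unique solution.

K has rank 1, so it is an outer product K = u v^T: every row of K is a multiple of one row vector. Reading off the entries, u = (-3, 0, 0) and v = (3, 2, 0) (row i of K equals u_i·v^T). A rank-one matrix u v^T satisfies K u = u (v·u) and kills the (2)-dimensional subspace v^⊥, so its characteristic polynomial is lambda^2 (lambda - v·u) with v·u = tr K = -9. Hence the eigenvalues of I - K are 1 (multiplicity 2) and 1 - (-9) = 10, so det(I - K) = 10. (Direct check: I - K =
[[10, 6, 0],
 [0, 1, 0],
 [0, 0, 1]]
has determinant 10.) The finite-dimensional Fredholm alternative says: either (I - K) is invertible, or ker(I - K) ≠ {0} and then range(I - K) = ker((I - K)^*)^⊥, with dim ker(I - K) = dim ker((I - K)^*). Since det(I - K) ≠ 0, 1 is not an eigenvalue of K and ker(I - K) = {0}, so we are in the first case: for every y there is a unique x = (I - K)^(-1) y. Explicitly, by the Sherman–Morrison formula, (I - u v^T)^(-1) = I + u v^T/(1 - v·u), i.e. (I - K)^(-1) = I + K/(10).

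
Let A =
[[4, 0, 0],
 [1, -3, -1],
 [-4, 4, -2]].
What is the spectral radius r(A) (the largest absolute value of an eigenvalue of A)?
r(A) = 4

The eigenvalues of A are the roots of its characteristic polynomial. With M = A (coefficients from the trace, the sum of principal 2x2 minors, and det A):
  p(λ) = det(λ I - M) = λ^3 + λ^2 - 10λ - 40.
By the rational root theorem any rational root is an integer divisor of 40. Testing λ = 4: p(4) = 64 + 16 - 40 - 40 = 0, so λ = 4 is a root. Dividing out (λ - 4) leaves p(λ) = (λ - 4)(λ^2 + 5λ + 10). For λ^2 + 5λ + 10 the discriminant is -15. It is negative, so the roots are the complex-conjugate pair λ = -5/2 ± (sqrt(15)/2) i ≈ -2.5 ± 1.9365i. For a conjugate pair the product of the roots equals the constant term, so |λ|^2 = 10 and |λ| = sqrt(10) ≈ 3.1623.
Thus the eigenvalues (to 4 decimals) are -2.5 ± 1.9365i (modulus 3.1623); 4 (modulus 4). The spectral radius is the largest modulus: r(A) = 4. (Cross-check: r(A) ≤ ||A||_2 ≈ 7.0748; equality holds whenever A is normal, though it can also hold for some non-normal A.)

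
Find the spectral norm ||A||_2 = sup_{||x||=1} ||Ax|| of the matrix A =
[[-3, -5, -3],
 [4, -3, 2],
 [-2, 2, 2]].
||A||_2 ≈ 6.7784 (= sqrt(largest eigenvalue of A^T A))

||A||_2 = sigma_max(A) = sqrt(lambda_max(A^T A)). Form the symmetric matrix M = A^T A =
[[29, -1, 13],
 [-1, 38, 13],
 [13, 13, 17]].
Its characteristic polynomial (trace, sum of principal 2x2 minors, determinant of M give the coefficients) is
  p(λ) = det(λ I - M) = λ^3 - 84λ^2 + 1902λ - 7056.
No integer candidate from the rational root theorem (±divisors of 7056) is a root, so the roots are irrational. The cubic discriminant is Δ = 222166368 > 0, so there are three distinct real roots. p(4) = -728 and p(5) = 479 have opposite signs, so a root lies in (4, 5); Newton's method refines it to λ ≈ 4.589. p(33) = 171 and p(34) = -188 have opposite signs, so a root lies in (33, 34); Newton's method refines it to λ ≈ 33.4649. p(45) = -441 and p(46) = 28 have opposite signs, so a root lies in (45, 46); Newton's method refines it to λ ≈ 45.9461. Check (Vieta): the three roots sum to 84, matching tr M = 84.
So the eigenvalues of A^T A are ≈ 4.589, 33.4649, 45.9461 (all ≥ 0, as they must be for A^T A). The largest is λ_max ≈ 45.9461, hence ||A||_2 = sqrt(λ_max) ≈ 6.7784.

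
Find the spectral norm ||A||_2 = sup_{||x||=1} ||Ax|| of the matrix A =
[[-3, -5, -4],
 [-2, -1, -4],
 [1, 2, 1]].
||A||_2 ≈ 8.4551 (= sqrt(largest eigenvalue of A^T A))

||A||_2 = sigma_max(A) = sqrt(lambda_max(A^T A)). Form the symmetric matrix M = A^T A =
[[14, 19, 21],
 [19, 30, 26],
 [21, 26, 33]].
Its characteristic polynomial (trace, sum of principal 2x2 minors, determinant of M give the coefficients) is
  p(λ) = det(λ I - M) = λ^3 - 77λ^2 + 394λ - 1.
No integer candidate from the rational root theorem (±divisors of 1) is a root, so the roots are irrational. The cubic discriminant is Δ = 674462233 > 0, so there are three distinct real roots. p(0) = -1 and p(1) = 317 have opposite signs, so a root lies in (0, 1); Newton's method refines it to λ ≈ 0.0025. p(5) = 169 and p(6) = -193 have opposite signs, so a root lies in (5, 6); Newton's method refines it to λ ≈ 5.5086. p(71) = -2273 and p(72) = 2447 have opposite signs, so a root lies in (71, 72); Newton's method refines it to λ ≈ 71.4888. Check (Vieta): the three roots sum to 77, matching tr M = 77.
So the eigenvalues of A^T A are ≈ 0.0025, 5.5086, 71.4888 (all ≥ 0, as they must be for A^T A). The largest is λ_max ≈ 71.4888, hence ||A||_2 = sqrt(λ_max) ≈ 8.4551.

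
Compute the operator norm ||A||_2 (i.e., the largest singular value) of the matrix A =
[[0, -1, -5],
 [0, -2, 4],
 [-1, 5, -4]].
||A||_2 ≈ 8.4071 (= sqrt(largest eigenvalue of A^T A))

||A||_2 = sigma_max(A) = sqrt(lambda_max(A^T A)). Form the symmetric matrix M = A^T A =
[[1, -5, 4],
 [-5, 30, -23],
 [4, -23, 57]].
Its characteristic polynomial (trace, sum of principal 2x2 minors, determinant of M give the coefficients) is
  p(λ) = det(λ I - M) = λ^3 - 88λ^2 + 1227λ - 196.
No integer candidate from the rational root theorem (±divisors of 196) is a root, so the roots are irrational. The cubic discriminant is Δ = 4115308292 > 0, so there are three distinct real roots. p(0) = -196 and p(1) = 944 have opposite signs, so a root lies in (0, 1); Newton's method refines it to λ ≈ 0.1616. p(17) = 144 and p(18) = -790 have opposite signs, so a root lies in (17, 18); Newton's method refines it to λ ≈ 17.1593. p(70) = -2506 and p(71) = 1224 have opposite signs, so a root lies in (70, 71); Newton's method refines it to λ ≈ 70.6791. Check (Vieta): the three roots sum to 88, matching tr M = 88.
So the eigenvalues of A^T A are ≈ 0.1616, 17.1593, 70.6791 (all ≥ 0, as they must be for A^T A). The largest is λ_max ≈ 70.6791, hence ||A||_2 = sqrt(λ_max) ≈ 8.4071.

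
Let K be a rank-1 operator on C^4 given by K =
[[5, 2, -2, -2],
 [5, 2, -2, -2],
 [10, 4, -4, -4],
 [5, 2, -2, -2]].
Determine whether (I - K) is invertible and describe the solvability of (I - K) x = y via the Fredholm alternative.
(I - K) is singular (det(I - K) = 0, i.e. 1 ∈ sigma(K)). (I - K) x = y is solvable iff y ⊥ ker((I - K)^*) = span{(5, 2, -2, -2)}, i.e. iff 5y_1 + 2y_2 - 2y_3 - 2y_4 = 0. When solvable, the solutions are x = y + c·(1, 1, 2, 1), c arbitrary (ker(I - K) = span{(1, 1, 2, 1)}, dimension 1).

K has rank 1, so it is an outer product K = u v^T: every row of K is a multiple of one row vector. Reading off the entries, u = (1, 1, 2, 1) and v = (5, 2, -2, -2) (row i of K equals u_i·v^T). A rank-one matrix u v^T satisfies K u = u (v·u) and kills the (3)-dimensional subspace v^⊥, so its characteristic polynomial is lambda^3 (lambda - v·u) with v·u = tr K = 1. Hence the eigenvalues of I - K are 1 (multiplicity 3) and 1 - (1) = 0, so det(I - K) = 0. (Direct check: I - K =
[[-4, -2, 2, 2],
 [-5, -1, 2, 2],
 [-10, -4, 5, 4],
 [-5, -2, 2, 3]]
has determinant 0.) So 1 is an eigenvalue of K and (I - K) is not invertible. The finite-dimensional Fredholm alternative says: either (I - K) is invertible, or ker(I - K) ≠ {0} and then range(I - K) = ker((I - K)^*)^⊥, with dim ker(I - K) = dim ker((I - K)^*). We are in the second case, so we need both kernels. Kernel of I - K: (I - K) u = u - u (v·u) = u - u = 0, so ker(I - K) = span{u} = span{(1, 1, 2, 1)} (it is exactly 1-dimensional because rank(I - K) = 3). Kernel of the adjoint: K is real, so (I - K)^* = I - K^T = I - v u^T, and (I - v u^T) v = v - v (u·v) = 0; hence ker((I - K)^*) = span{v} = span{(5, 2, -2, -2)}. Therefore (I - K) x = y is solvable iff <y, v> = 0, i.e. iff 5y_1 + 2y_2 - 2y_3 - 2y_4 = 0. When this holds, K y = u (v·y) = 0, so (I - K) y = y and x = y is a particular solution; the full solution set is the line x = y + c·u = y + c·(1, 1, 2, 1), c ∈ C.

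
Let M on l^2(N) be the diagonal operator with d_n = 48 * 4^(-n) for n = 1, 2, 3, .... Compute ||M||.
||M|| = 12 (attained at n = 1)

For M diagonal, ||M|| = sup_n |d_n|. The sequence d_n = 48 * 4^(-n) is positive and strictly decreasing (ratio 4^(-1) < 1), so the supremum is d_1 = 48/4 = 12. Hence ||M|| = 12.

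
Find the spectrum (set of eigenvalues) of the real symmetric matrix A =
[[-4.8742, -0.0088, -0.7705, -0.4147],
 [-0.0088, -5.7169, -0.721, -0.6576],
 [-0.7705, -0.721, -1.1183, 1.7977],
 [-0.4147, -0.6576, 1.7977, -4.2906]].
sigma(A) ≈ {-6, -5, 0} (-5 with multiplicity 2)

A is real symmetric, so its spectrum consists of real eigenvalues. Expanding the characteristic polynomial of the displayed matrix gives
  det(λ I - A) = p(λ) = λ^4 + (16)λ^3 + (85)λ^2 + (150)λ + (-0.0015).
Solving p(λ) = 0 yields eigenvalues ≈ -6, -5, -5, 0. (A is shown rounded to 4 decimals, so these recover the underlying integer eigenvalues to within that precision.)
Verification: the trace of A = -16 equals the sum of eigenvalues -16, and det(A) ≈ -0.0015 matches the eigenvalue product 0.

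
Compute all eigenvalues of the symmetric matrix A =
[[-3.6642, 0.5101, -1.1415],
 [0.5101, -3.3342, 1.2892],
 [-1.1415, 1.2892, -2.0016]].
sigma(A) ≈ {-5, -3, -1}

A is real symmetric, so its spectrum consists of real eigenvalues. Expanding the characteristic polynomial of the displayed matrix gives
  det(λ I - A) = p(λ) = λ^3 + (9)λ^2 + (23)λ + (15).
Solving p(λ) = 0 yields eigenvalues ≈ -5, -3, -1. (A is shown rounded to 4 decimals, so these recover the underlying integer eigenvalues to within that precision.)
Verification: the trace of A = -9 equals the sum of eigenvalues -9, and det(A) ≈ -14.9999 matches the eigenvalue product -15.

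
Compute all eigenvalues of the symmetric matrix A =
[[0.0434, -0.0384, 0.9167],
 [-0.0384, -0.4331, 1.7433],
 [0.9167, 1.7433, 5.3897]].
sigma(A) ≈ {-1, 0, 6}

A is real symmetric, so its spectrum consists of real eigenvalues. Expanding the characteristic polynomial of the displayed matrix gives
  det(λ I - A) = p(λ) = λ^3 + (-5)λ^2 + (-6)λ + (0).
Solving p(λ) = 0 yields eigenvalues ≈ -1, 0, 6. (A is shown rounded to 4 decimals, so these recover the underlying integer eigenvalues to within that precision.)
Verification: the trace of A = 5 equals the sum of eigenvalues 5, and det(A) ≈ 0.0001 matches the eigenvalue product 0.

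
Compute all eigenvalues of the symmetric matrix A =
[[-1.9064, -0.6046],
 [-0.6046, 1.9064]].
sigma(A) ≈ {-2, 2}

A is real symmetric, so its spectrum consists of real eigenvalues. Expanding the characteristic polynomial of the displayed matrix gives
  det(λ I - A) = p(λ) = λ^2 + (0)λ + (-4).
Solving p(λ) = 0 yields eigenvalues ≈ -2, 2. (A is shown rounded to 4 decimals, so these recover the underlying integer eigenvalues to within that precision.)
Verification: the trace of A = 0 equals the sum of eigenvalues 0, and det(A) ≈ -3.9999 matches the eigenvalue product -4.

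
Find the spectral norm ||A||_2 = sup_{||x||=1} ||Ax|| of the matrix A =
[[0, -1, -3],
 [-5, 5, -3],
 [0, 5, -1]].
||A||_2 ≈ 8.6657 (= sqrt(largest eigenvalue of A^T A))

||A||_2 = sigma_max(A) = sqrt(lambda_max(A^T A)). Form the symmetric matrix M = A^T A =
[[25, -25, 15],
 [-25, 51, -17],
 [15, -17, 19]].
Its characteristic polynomial (trace, sum of principal 2x2 minors, determinant of M give the coefficients) is
  p(λ) = det(λ I - M) = λ^3 - 95λ^2 + 1580λ - 6400.
No integer candidate from the rational root theorem (±divisors of 6400) is a root, so the roots are irrational. The cubic discriminant is Δ = 989562000 > 0, so there are three distinct real roots. p(6) = -124 and p(7) = 348 have opposite signs, so a root lies in (6, 7); Newton's method refines it to λ ≈ 6.2339. p(13) = 282 and p(14) = -156 have opposite signs, so a root lies in (13, 14); Newton's method refines it to λ ≈ 13.6712. p(75) = -400 and p(76) = 3936 have opposite signs, so a root lies in (75, 76); Newton's method refines it to λ ≈ 75.0948. Check (Vieta): the three roots sum to 95, matching tr M = 95.
So the eigenvalues of A^T A are ≈ 6.2339, 13.6712, 75.0948 (all ≥ 0, as they must be for A^T A). The largest is λ_max ≈ 75.0948, hence ||A||_2 = sqrt(λ_max) ≈ 8.6657.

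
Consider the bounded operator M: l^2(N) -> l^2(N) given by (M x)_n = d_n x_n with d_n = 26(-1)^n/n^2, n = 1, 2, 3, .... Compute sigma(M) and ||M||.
sigma(M) = {26(-1)^n/n^2 : n ≥ 1} ∪ {0}; ||M|| = 26

A bounded diagonal operator on l^2 with diagonal entries d_n has spectrum equal to the closure of {d_n : n ≥ 1}: every d_n is an eigenvalue (with eigenvector e_n), so {d_n} ⊂ sigma(M); the spectrum is closed, so its closure is too; and for lambda not in the closure, (M - lambda I) has bounded inverse (the diagonal entries 1/(d_n - lambda) are bounded). For our sequence d_n = 26(-1)^n/n^2, n = 1, 2, 3, ...:
  - {d_n} = {26(-1)^n/n^2 : n ≥ 1}; the only limit point is 0
  - closure = {26(-1)^n/n^2 : n ≥ 1} ∪ {0}
For the norm: a diagonal operator has ||M|| = sup_n |d_n|. Here |d_n| = 26/n^2 is decreasing, so sup_n |d_n| = |d_1| = 26. So ||M|| = 26.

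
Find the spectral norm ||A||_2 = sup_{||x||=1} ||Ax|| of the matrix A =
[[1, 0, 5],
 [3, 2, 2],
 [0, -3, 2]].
||A||_2 ≈ 6.1172 (= sqrt(largest eigenvalue of A^T A))

||A||_2 = sigma_max(A) = sqrt(lambda_max(A^T A)). Form the symmetric matrix M = A^T A =
[[10, 6, 11],
 [6, 13, -2],
 [11, -2, 33]].
Its characteristic polynomial (trace, sum of principal 2x2 minors, determinant of M give the coefficients) is
  p(λ) = det(λ I - M) = λ^3 - 56λ^2 + 728λ - 1225.
No integer candidate from the rational root theorem (±divisors of 1225) is a root, so the roots are irrational. The cubic discriminant is Δ = 116615541 > 0, so there are three distinct real roots. p(1) = -552 and p(2) = 15 have opposite signs, so a root lies in (1, 2); Newton's method refines it to λ ≈ 1.971. p(16) = 183 and p(17) = -120 have opposite signs, so a root lies in (16, 17); Newton's method refines it to λ ≈ 16.609. p(37) = -300 and p(38) = 447 have opposite signs, so a root lies in (37, 38); Newton's method refines it to λ ≈ 37.42. Check (Vieta): the three roots sum to 56, matching tr M = 56.
So the eigenvalues of A^T A are ≈ 1.971, 16.609, 37.42 (all ≥ 0, as they must be for A^T A). The largest is λ_max ≈ 37.42, hence ||A||_2 = sqrt(λ_max) ≈ 6.1172.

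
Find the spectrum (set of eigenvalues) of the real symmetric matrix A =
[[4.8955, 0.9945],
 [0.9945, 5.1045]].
sigma(A) ≈ {4, 6}

A is real symmetric, so its spectrum consists of real eigenvalues. Expanding the characteristic polynomial of the displayed matrix gives
  det(λ I - A) = p(λ) = λ^2 + (-10)λ + (24).
Solving p(λ) = 0 yields eigenvalues ≈ 4, 6. (A is shown rounded to 4 decimals, so these recover the underlying integer eigenvalues to within that precision.)
Verification: the trace of A = 10 equals the sum of eigenvalues 10, and det(A) ≈ 24.0000 matches the eigenvalue product 24.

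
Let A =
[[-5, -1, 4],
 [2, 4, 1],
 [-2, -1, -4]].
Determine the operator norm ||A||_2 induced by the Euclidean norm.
||A||_2 ≈ 6.7825 (= sqrt(largest eigenvalue of A^T A))

||A||_2 = sigma_max(A) = sqrt(lambda_max(A^T A)). Form the symmetric matrix M = A^T A =
[[33, 15, -10],
 [15, 18, 4],
 [-10, 4, 33]].
Its characteristic polynomial (trace, sum of principal 2x2 minors, determinant of M give the coefficients) is
  p(λ) = det(λ I - M) = λ^3 - 84λ^2 + 1936λ - 8649.
No integer candidate from the rational root theorem (±divisors of 8649) is a root, so the roots are irrational. The cubic discriminant is Δ = 214011509 > 0, so there are three distinct real roots. p(5) = -944 and p(6) = 159 have opposite signs, so a root lies in (5, 6); Newton's method refines it to λ ≈ 5.848. p(32) = 55 and p(33) = -300 have opposite signs, so a root lies in (32, 33); Newton's method refines it to λ ≈ 32.1502. p(46) = -1 and p(47) = 610 have opposite signs, so a root lies in (46, 47); Newton's method refines it to λ ≈ 46.0018. Check (Vieta): the three roots sum to 84, matching tr M = 84.
So the eigenvalues of A^T A are ≈ 5.848, 32.1502, 46.0018 (all ≥ 0, as they must be for A^T A). The largest is λ_max ≈ 46.0018, hence ||A||_2 = sqrt(λ_max) ≈ 6.7825.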